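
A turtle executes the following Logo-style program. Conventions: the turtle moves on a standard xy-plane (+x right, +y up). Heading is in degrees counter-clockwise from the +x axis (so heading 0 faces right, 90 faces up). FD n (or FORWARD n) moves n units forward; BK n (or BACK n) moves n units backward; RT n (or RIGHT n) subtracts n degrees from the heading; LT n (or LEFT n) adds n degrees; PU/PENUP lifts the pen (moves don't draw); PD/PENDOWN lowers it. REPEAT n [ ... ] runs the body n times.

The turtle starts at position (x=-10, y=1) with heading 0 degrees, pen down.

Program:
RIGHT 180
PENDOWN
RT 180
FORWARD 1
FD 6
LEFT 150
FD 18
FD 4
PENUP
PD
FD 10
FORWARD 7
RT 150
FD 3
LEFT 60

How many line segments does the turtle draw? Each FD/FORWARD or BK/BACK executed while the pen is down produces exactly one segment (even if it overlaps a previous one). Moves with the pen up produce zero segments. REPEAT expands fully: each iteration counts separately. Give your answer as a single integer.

Answer: 7

Derivation:
Executing turtle program step by step:
Start: pos=(-10,1), heading=0, pen down
RT 180: heading 0 -> 180
PD: pen down
RT 180: heading 180 -> 0
FD 1: (-10,1) -> (-9,1) [heading=0, draw]
FD 6: (-9,1) -> (-3,1) [heading=0, draw]
LT 150: heading 0 -> 150
FD 18: (-3,1) -> (-18.588,10) [heading=150, draw]
FD 4: (-18.588,10) -> (-22.053,12) [heading=150, draw]
PU: pen up
PD: pen down
FD 10: (-22.053,12) -> (-30.713,17) [heading=150, draw]
FD 7: (-30.713,17) -> (-36.775,20.5) [heading=150, draw]
RT 150: heading 150 -> 0
FD 3: (-36.775,20.5) -> (-33.775,20.5) [heading=0, draw]
LT 60: heading 0 -> 60
Final: pos=(-33.775,20.5), heading=60, 7 segment(s) drawn
Segments drawn: 7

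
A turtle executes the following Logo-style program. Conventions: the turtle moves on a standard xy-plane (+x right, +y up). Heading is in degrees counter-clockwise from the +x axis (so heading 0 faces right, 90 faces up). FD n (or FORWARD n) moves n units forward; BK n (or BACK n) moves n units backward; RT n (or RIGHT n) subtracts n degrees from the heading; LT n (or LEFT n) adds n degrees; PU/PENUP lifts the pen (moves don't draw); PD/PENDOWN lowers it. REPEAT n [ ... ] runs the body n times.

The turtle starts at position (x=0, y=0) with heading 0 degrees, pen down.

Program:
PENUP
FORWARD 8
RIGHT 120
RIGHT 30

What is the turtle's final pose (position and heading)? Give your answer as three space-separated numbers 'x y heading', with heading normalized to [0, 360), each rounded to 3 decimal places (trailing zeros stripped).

Executing turtle program step by step:
Start: pos=(0,0), heading=0, pen down
PU: pen up
FD 8: (0,0) -> (8,0) [heading=0, move]
RT 120: heading 0 -> 240
RT 30: heading 240 -> 210
Final: pos=(8,0), heading=210, 0 segment(s) drawn

Answer: 8 0 210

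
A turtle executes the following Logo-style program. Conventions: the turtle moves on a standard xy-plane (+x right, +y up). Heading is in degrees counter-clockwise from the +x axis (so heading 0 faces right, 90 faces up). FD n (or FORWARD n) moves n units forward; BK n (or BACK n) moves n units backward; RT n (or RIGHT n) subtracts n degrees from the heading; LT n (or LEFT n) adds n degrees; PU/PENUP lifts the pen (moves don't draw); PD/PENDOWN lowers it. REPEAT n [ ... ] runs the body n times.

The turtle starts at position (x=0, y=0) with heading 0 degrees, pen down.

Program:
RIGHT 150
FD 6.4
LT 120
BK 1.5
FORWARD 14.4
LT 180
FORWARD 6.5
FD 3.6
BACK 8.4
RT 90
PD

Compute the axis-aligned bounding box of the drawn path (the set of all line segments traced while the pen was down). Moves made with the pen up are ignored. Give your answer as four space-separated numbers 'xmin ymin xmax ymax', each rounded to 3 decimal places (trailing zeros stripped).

Answer: -6.842 -9.65 5.629 0

Derivation:
Executing turtle program step by step:
Start: pos=(0,0), heading=0, pen down
RT 150: heading 0 -> 210
FD 6.4: (0,0) -> (-5.543,-3.2) [heading=210, draw]
LT 120: heading 210 -> 330
BK 1.5: (-5.543,-3.2) -> (-6.842,-2.45) [heading=330, draw]
FD 14.4: (-6.842,-2.45) -> (5.629,-9.65) [heading=330, draw]
LT 180: heading 330 -> 150
FD 6.5: (5.629,-9.65) -> (0,-6.4) [heading=150, draw]
FD 3.6: (0,-6.4) -> (-3.118,-4.6) [heading=150, draw]
BK 8.4: (-3.118,-4.6) -> (4.157,-8.8) [heading=150, draw]
RT 90: heading 150 -> 60
PD: pen down
Final: pos=(4.157,-8.8), heading=60, 6 segment(s) drawn

Segment endpoints: x in {-6.842, -5.543, -3.118, 0, 4.157, 5.629}, y in {-9.65, -8.8, -6.4, -4.6, -3.2, -2.45, 0}
xmin=-6.842, ymin=-9.65, xmax=5.629, ymax=0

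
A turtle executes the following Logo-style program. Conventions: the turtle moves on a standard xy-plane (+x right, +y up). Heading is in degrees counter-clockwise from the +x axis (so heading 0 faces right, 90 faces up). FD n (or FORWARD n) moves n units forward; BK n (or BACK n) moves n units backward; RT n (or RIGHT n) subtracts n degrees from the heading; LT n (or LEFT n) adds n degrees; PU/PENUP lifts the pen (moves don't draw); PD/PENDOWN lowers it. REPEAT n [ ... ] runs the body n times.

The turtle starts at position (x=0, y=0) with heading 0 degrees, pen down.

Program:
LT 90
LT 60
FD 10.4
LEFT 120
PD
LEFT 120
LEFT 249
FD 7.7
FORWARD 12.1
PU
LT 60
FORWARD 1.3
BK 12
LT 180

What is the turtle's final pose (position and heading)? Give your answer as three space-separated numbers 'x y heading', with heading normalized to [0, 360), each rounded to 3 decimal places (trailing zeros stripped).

Executing turtle program step by step:
Start: pos=(0,0), heading=0, pen down
LT 90: heading 0 -> 90
LT 60: heading 90 -> 150
FD 10.4: (0,0) -> (-9.007,5.2) [heading=150, draw]
LT 120: heading 150 -> 270
PD: pen down
LT 120: heading 270 -> 30
LT 249: heading 30 -> 279
FD 7.7: (-9.007,5.2) -> (-7.802,-2.405) [heading=279, draw]
FD 12.1: (-7.802,-2.405) -> (-5.909,-14.356) [heading=279, draw]
PU: pen up
LT 60: heading 279 -> 339
FD 1.3: (-5.909,-14.356) -> (-4.696,-14.822) [heading=339, move]
BK 12: (-4.696,-14.822) -> (-15.899,-10.522) [heading=339, move]
LT 180: heading 339 -> 159
Final: pos=(-15.899,-10.522), heading=159, 3 segment(s) drawn

Answer: -15.899 -10.522 159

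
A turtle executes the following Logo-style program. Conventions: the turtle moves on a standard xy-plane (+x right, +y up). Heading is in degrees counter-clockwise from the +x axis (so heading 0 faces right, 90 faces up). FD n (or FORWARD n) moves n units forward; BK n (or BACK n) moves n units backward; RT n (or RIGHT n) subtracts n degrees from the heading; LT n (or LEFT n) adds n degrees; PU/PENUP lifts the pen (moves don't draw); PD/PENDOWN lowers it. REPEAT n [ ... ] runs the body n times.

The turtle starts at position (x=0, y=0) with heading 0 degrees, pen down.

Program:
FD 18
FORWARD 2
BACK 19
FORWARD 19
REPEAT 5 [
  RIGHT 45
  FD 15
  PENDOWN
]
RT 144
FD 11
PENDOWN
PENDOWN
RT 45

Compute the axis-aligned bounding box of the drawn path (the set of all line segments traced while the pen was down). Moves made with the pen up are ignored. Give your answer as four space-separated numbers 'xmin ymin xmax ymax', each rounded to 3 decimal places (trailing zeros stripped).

Answer: -5.607 -36.213 30.607 0

Derivation:
Executing turtle program step by step:
Start: pos=(0,0), heading=0, pen down
FD 18: (0,0) -> (18,0) [heading=0, draw]
FD 2: (18,0) -> (20,0) [heading=0, draw]
BK 19: (20,0) -> (1,0) [heading=0, draw]
FD 19: (1,0) -> (20,0) [heading=0, draw]
REPEAT 5 [
  -- iteration 1/5 --
  RT 45: heading 0 -> 315
  FD 15: (20,0) -> (30.607,-10.607) [heading=315, draw]
  PD: pen down
  -- iteration 2/5 --
  RT 45: heading 315 -> 270
  FD 15: (30.607,-10.607) -> (30.607,-25.607) [heading=270, draw]
  PD: pen down
  -- iteration 3/5 --
  RT 45: heading 270 -> 225
  FD 15: (30.607,-25.607) -> (20,-36.213) [heading=225, draw]
  PD: pen down
  -- iteration 4/5 --
  RT 45: heading 225 -> 180
  FD 15: (20,-36.213) -> (5,-36.213) [heading=180, draw]
  PD: pen down
  -- iteration 5/5 --
  RT 45: heading 180 -> 135
  FD 15: (5,-36.213) -> (-5.607,-25.607) [heading=135, draw]
  PD: pen down
]
RT 144: heading 135 -> 351
FD 11: (-5.607,-25.607) -> (5.258,-27.327) [heading=351, draw]
PD: pen down
PD: pen down
RT 45: heading 351 -> 306
Final: pos=(5.258,-27.327), heading=306, 10 segment(s) drawn

Segment endpoints: x in {-5.607, 0, 1, 5, 5.258, 18, 20, 30.607}, y in {-36.213, -27.327, -25.607, -10.607, 0}
xmin=-5.607, ymin=-36.213, xmax=30.607, ymax=0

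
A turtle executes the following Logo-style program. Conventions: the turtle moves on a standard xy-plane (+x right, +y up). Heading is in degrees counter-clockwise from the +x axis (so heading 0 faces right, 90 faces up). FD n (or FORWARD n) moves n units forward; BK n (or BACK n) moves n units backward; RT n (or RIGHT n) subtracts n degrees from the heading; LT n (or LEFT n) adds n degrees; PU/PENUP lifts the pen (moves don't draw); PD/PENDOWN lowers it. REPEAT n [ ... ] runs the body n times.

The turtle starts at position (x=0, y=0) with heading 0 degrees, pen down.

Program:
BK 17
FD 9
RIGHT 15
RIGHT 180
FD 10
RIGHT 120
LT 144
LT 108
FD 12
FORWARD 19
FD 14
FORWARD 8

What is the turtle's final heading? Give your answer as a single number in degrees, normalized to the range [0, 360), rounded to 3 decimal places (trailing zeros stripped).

Answer: 297

Derivation:
Executing turtle program step by step:
Start: pos=(0,0), heading=0, pen down
BK 17: (0,0) -> (-17,0) [heading=0, draw]
FD 9: (-17,0) -> (-8,0) [heading=0, draw]
RT 15: heading 0 -> 345
RT 180: heading 345 -> 165
FD 10: (-8,0) -> (-17.659,2.588) [heading=165, draw]
RT 120: heading 165 -> 45
LT 144: heading 45 -> 189
LT 108: heading 189 -> 297
FD 12: (-17.659,2.588) -> (-12.211,-8.104) [heading=297, draw]
FD 19: (-12.211,-8.104) -> (-3.586,-25.033) [heading=297, draw]
FD 14: (-3.586,-25.033) -> (2.77,-37.507) [heading=297, draw]
FD 8: (2.77,-37.507) -> (6.402,-44.635) [heading=297, draw]
Final: pos=(6.402,-44.635), heading=297, 7 segment(s) drawn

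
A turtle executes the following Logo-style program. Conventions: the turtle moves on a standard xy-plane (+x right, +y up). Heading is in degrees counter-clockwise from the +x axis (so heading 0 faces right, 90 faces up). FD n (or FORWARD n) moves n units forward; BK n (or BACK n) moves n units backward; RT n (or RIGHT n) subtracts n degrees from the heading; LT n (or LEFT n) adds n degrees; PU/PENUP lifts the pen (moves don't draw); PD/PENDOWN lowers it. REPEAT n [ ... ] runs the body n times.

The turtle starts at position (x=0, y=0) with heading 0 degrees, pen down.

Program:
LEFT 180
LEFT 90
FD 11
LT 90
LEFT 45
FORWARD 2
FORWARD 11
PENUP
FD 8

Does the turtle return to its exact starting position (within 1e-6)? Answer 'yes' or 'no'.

Answer: no

Derivation:
Executing turtle program step by step:
Start: pos=(0,0), heading=0, pen down
LT 180: heading 0 -> 180
LT 90: heading 180 -> 270
FD 11: (0,0) -> (0,-11) [heading=270, draw]
LT 90: heading 270 -> 0
LT 45: heading 0 -> 45
FD 2: (0,-11) -> (1.414,-9.586) [heading=45, draw]
FD 11: (1.414,-9.586) -> (9.192,-1.808) [heading=45, draw]
PU: pen up
FD 8: (9.192,-1.808) -> (14.849,3.849) [heading=45, move]
Final: pos=(14.849,3.849), heading=45, 3 segment(s) drawn

Start position: (0, 0)
Final position: (14.849, 3.849)
Distance = 15.34; >= 1e-6 -> NOT closed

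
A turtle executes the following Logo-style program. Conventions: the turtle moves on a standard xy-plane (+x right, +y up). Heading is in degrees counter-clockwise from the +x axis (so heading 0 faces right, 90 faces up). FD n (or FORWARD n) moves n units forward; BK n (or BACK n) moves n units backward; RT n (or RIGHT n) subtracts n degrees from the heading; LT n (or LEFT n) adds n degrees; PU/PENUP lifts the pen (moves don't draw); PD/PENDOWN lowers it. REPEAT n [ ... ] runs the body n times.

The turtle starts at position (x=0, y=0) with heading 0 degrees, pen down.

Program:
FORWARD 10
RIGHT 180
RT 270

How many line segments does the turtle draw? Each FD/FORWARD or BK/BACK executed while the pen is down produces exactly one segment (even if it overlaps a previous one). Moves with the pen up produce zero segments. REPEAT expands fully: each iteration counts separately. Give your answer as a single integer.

Executing turtle program step by step:
Start: pos=(0,0), heading=0, pen down
FD 10: (0,0) -> (10,0) [heading=0, draw]
RT 180: heading 0 -> 180
RT 270: heading 180 -> 270
Final: pos=(10,0), heading=270, 1 segment(s) drawn
Segments drawn: 1

Answer: 1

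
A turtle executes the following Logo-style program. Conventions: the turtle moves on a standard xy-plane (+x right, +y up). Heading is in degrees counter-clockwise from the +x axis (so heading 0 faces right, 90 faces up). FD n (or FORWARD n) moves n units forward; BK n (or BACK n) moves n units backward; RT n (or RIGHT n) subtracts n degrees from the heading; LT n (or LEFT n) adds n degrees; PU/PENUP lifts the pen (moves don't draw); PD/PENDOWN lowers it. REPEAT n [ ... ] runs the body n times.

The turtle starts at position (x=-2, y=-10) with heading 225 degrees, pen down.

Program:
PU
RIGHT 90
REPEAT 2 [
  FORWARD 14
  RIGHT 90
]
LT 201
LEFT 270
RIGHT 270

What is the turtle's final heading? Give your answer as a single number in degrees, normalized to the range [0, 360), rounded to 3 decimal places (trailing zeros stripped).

Answer: 156

Derivation:
Executing turtle program step by step:
Start: pos=(-2,-10), heading=225, pen down
PU: pen up
RT 90: heading 225 -> 135
REPEAT 2 [
  -- iteration 1/2 --
  FD 14: (-2,-10) -> (-11.899,-0.101) [heading=135, move]
  RT 90: heading 135 -> 45
  -- iteration 2/2 --
  FD 14: (-11.899,-0.101) -> (-2,9.799) [heading=45, move]
  RT 90: heading 45 -> 315
]
LT 201: heading 315 -> 156
LT 270: heading 156 -> 66
RT 270: heading 66 -> 156
Final: pos=(-2,9.799), heading=156, 0 segment(s) drawn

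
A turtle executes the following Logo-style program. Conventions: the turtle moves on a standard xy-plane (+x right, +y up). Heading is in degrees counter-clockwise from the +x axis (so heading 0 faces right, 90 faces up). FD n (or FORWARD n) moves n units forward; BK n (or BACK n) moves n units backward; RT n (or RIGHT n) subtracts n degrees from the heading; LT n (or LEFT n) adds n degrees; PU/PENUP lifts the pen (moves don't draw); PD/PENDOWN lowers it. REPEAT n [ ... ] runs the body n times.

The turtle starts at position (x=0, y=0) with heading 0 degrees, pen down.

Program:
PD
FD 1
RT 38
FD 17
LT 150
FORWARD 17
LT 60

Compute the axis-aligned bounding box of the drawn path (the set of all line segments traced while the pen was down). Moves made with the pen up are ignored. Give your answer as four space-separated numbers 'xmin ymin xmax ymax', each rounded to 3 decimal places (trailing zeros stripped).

Answer: 0 -10.466 14.396 5.296

Derivation:
Executing turtle program step by step:
Start: pos=(0,0), heading=0, pen down
PD: pen down
FD 1: (0,0) -> (1,0) [heading=0, draw]
RT 38: heading 0 -> 322
FD 17: (1,0) -> (14.396,-10.466) [heading=322, draw]
LT 150: heading 322 -> 112
FD 17: (14.396,-10.466) -> (8.028,5.296) [heading=112, draw]
LT 60: heading 112 -> 172
Final: pos=(8.028,5.296), heading=172, 3 segment(s) drawn

Segment endpoints: x in {0, 1, 8.028, 14.396}, y in {-10.466, 0, 5.296}
xmin=0, ymin=-10.466, xmax=14.396, ymax=5.296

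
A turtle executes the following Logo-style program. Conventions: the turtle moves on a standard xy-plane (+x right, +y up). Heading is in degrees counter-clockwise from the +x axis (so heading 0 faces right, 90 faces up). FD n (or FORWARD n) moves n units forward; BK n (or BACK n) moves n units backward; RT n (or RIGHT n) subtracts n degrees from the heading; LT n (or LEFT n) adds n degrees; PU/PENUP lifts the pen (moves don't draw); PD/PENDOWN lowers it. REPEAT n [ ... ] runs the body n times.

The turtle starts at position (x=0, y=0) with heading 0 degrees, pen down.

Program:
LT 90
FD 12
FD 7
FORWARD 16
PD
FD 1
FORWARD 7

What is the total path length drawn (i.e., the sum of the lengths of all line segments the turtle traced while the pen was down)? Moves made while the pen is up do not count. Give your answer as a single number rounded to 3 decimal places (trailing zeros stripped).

Answer: 43

Derivation:
Executing turtle program step by step:
Start: pos=(0,0), heading=0, pen down
LT 90: heading 0 -> 90
FD 12: (0,0) -> (0,12) [heading=90, draw]
FD 7: (0,12) -> (0,19) [heading=90, draw]
FD 16: (0,19) -> (0,35) [heading=90, draw]
PD: pen down
FD 1: (0,35) -> (0,36) [heading=90, draw]
FD 7: (0,36) -> (0,43) [heading=90, draw]
Final: pos=(0,43), heading=90, 5 segment(s) drawn

Segment lengths:
  seg 1: (0,0) -> (0,12), length = 12
  seg 2: (0,12) -> (0,19), length = 7
  seg 3: (0,19) -> (0,35), length = 16
  seg 4: (0,35) -> (0,36), length = 1
  seg 5: (0,36) -> (0,43), length = 7
Total = 43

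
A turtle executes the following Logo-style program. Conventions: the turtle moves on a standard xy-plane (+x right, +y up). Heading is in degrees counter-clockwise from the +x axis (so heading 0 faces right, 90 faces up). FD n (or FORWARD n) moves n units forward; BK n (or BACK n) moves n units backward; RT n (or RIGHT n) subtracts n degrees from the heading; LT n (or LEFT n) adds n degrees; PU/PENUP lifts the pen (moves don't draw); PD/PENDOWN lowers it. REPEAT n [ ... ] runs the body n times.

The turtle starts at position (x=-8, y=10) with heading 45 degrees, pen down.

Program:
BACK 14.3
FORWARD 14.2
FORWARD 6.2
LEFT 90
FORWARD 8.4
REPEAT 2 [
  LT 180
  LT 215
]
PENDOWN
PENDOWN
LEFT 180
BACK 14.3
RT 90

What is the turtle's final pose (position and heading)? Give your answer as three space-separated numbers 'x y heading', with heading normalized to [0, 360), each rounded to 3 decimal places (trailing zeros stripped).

Answer: -22.587 14.21 295

Derivation:
Executing turtle program step by step:
Start: pos=(-8,10), heading=45, pen down
BK 14.3: (-8,10) -> (-18.112,-0.112) [heading=45, draw]
FD 14.2: (-18.112,-0.112) -> (-8.071,9.929) [heading=45, draw]
FD 6.2: (-8.071,9.929) -> (-3.687,14.313) [heading=45, draw]
LT 90: heading 45 -> 135
FD 8.4: (-3.687,14.313) -> (-9.626,20.253) [heading=135, draw]
REPEAT 2 [
  -- iteration 1/2 --
  LT 180: heading 135 -> 315
  LT 215: heading 315 -> 170
  -- iteration 2/2 --
  LT 180: heading 170 -> 350
  LT 215: heading 350 -> 205
]
PD: pen down
PD: pen down
LT 180: heading 205 -> 25
BK 14.3: (-9.626,20.253) -> (-22.587,14.21) [heading=25, draw]
RT 90: heading 25 -> 295
Final: pos=(-22.587,14.21), heading=295, 5 segment(s) drawn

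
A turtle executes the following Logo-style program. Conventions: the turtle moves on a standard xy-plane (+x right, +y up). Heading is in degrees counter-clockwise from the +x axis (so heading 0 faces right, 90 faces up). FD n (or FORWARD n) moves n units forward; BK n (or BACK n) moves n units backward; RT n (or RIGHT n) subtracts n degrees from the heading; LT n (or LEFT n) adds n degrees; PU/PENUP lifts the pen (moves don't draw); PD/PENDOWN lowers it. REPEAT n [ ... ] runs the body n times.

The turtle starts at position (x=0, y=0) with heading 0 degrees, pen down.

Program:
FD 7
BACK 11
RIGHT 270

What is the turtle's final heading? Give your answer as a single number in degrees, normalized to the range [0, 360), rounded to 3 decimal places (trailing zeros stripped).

Executing turtle program step by step:
Start: pos=(0,0), heading=0, pen down
FD 7: (0,0) -> (7,0) [heading=0, draw]
BK 11: (7,0) -> (-4,0) [heading=0, draw]
RT 270: heading 0 -> 90
Final: pos=(-4,0), heading=90, 2 segment(s) drawn

Answer: 90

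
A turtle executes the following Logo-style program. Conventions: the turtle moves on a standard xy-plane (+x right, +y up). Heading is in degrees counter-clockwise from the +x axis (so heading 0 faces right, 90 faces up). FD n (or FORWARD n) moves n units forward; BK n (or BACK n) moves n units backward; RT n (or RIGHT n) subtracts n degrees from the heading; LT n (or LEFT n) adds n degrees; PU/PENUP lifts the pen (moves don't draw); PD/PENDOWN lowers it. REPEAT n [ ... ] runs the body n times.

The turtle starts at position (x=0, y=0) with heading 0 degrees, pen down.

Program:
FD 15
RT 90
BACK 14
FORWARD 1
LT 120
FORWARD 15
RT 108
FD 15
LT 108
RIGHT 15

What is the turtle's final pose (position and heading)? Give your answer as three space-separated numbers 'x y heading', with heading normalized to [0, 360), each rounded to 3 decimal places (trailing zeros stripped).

Executing turtle program step by step:
Start: pos=(0,0), heading=0, pen down
FD 15: (0,0) -> (15,0) [heading=0, draw]
RT 90: heading 0 -> 270
BK 14: (15,0) -> (15,14) [heading=270, draw]
FD 1: (15,14) -> (15,13) [heading=270, draw]
LT 120: heading 270 -> 30
FD 15: (15,13) -> (27.99,20.5) [heading=30, draw]
RT 108: heading 30 -> 282
FD 15: (27.99,20.5) -> (31.109,5.828) [heading=282, draw]
LT 108: heading 282 -> 30
RT 15: heading 30 -> 15
Final: pos=(31.109,5.828), heading=15, 5 segment(s) drawn

Answer: 31.109 5.828 15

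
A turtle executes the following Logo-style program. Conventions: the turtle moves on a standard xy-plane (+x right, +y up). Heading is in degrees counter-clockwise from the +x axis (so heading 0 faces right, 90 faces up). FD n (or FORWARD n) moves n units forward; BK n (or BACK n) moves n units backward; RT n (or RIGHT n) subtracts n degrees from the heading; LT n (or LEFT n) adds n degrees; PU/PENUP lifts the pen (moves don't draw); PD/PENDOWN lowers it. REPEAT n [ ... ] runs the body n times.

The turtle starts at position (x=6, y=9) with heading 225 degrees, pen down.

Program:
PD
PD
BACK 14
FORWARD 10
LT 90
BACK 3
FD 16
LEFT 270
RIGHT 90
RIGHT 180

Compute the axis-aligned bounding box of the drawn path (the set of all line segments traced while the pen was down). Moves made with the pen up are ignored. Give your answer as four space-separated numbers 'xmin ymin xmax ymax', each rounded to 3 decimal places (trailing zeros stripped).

Executing turtle program step by step:
Start: pos=(6,9), heading=225, pen down
PD: pen down
PD: pen down
BK 14: (6,9) -> (15.899,18.899) [heading=225, draw]
FD 10: (15.899,18.899) -> (8.828,11.828) [heading=225, draw]
LT 90: heading 225 -> 315
BK 3: (8.828,11.828) -> (6.707,13.95) [heading=315, draw]
FD 16: (6.707,13.95) -> (18.021,2.636) [heading=315, draw]
LT 270: heading 315 -> 225
RT 90: heading 225 -> 135
RT 180: heading 135 -> 315
Final: pos=(18.021,2.636), heading=315, 4 segment(s) drawn

Segment endpoints: x in {6, 6.707, 8.828, 15.899, 18.021}, y in {2.636, 9, 11.828, 13.95, 18.899}
xmin=6, ymin=2.636, xmax=18.021, ymax=18.899

Answer: 6 2.636 18.021 18.899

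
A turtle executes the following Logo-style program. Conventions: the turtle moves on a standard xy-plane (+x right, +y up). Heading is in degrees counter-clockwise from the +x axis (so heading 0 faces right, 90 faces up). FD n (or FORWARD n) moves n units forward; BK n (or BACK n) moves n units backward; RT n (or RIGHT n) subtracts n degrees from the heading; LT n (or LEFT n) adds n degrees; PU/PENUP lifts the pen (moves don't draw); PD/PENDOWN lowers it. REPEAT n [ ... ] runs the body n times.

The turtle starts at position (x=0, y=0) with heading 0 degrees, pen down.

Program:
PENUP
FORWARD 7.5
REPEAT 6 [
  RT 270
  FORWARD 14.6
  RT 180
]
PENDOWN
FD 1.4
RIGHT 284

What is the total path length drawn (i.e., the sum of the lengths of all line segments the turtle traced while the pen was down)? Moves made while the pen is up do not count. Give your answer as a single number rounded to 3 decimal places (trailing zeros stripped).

Answer: 1.4

Derivation:
Executing turtle program step by step:
Start: pos=(0,0), heading=0, pen down
PU: pen up
FD 7.5: (0,0) -> (7.5,0) [heading=0, move]
REPEAT 6 [
  -- iteration 1/6 --
  RT 270: heading 0 -> 90
  FD 14.6: (7.5,0) -> (7.5,14.6) [heading=90, move]
  RT 180: heading 90 -> 270
  -- iteration 2/6 --
  RT 270: heading 270 -> 0
  FD 14.6: (7.5,14.6) -> (22.1,14.6) [heading=0, move]
  RT 180: heading 0 -> 180
  -- iteration 3/6 --
  RT 270: heading 180 -> 270
  FD 14.6: (22.1,14.6) -> (22.1,0) [heading=270, move]
  RT 180: heading 270 -> 90
  -- iteration 4/6 --
  RT 270: heading 90 -> 180
  FD 14.6: (22.1,0) -> (7.5,0) [heading=180, move]
  RT 180: heading 180 -> 0
  -- iteration 5/6 --
  RT 270: heading 0 -> 90
  FD 14.6: (7.5,0) -> (7.5,14.6) [heading=90, move]
  RT 180: heading 90 -> 270
  -- iteration 6/6 --
  RT 270: heading 270 -> 0
  FD 14.6: (7.5,14.6) -> (22.1,14.6) [heading=0, move]
  RT 180: heading 0 -> 180
]
PD: pen down
FD 1.4: (22.1,14.6) -> (20.7,14.6) [heading=180, draw]
RT 284: heading 180 -> 256
Final: pos=(20.7,14.6), heading=256, 1 segment(s) drawn

Segment lengths:
  seg 1: (22.1,14.6) -> (20.7,14.6), length = 1.4
Total = 1.4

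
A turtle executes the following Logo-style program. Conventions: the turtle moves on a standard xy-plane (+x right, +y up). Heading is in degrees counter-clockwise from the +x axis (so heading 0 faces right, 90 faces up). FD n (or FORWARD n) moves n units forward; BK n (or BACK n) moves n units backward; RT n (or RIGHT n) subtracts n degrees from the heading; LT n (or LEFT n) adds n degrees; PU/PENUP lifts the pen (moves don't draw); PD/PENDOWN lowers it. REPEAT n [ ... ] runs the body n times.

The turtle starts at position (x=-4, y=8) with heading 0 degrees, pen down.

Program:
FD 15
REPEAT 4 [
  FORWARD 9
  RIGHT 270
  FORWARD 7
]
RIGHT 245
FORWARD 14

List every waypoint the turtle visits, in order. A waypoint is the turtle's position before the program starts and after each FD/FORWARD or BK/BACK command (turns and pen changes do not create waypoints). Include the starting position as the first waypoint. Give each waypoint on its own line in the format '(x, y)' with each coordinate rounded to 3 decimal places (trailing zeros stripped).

Answer: (-4, 8)
(11, 8)
(20, 8)
(20, 15)
(20, 24)
(13, 24)
(4, 24)
(4, 17)
(4, 8)
(11, 8)
(5.083, 20.688)

Derivation:
Executing turtle program step by step:
Start: pos=(-4,8), heading=0, pen down
FD 15: (-4,8) -> (11,8) [heading=0, draw]
REPEAT 4 [
  -- iteration 1/4 --
  FD 9: (11,8) -> (20,8) [heading=0, draw]
  RT 270: heading 0 -> 90
  FD 7: (20,8) -> (20,15) [heading=90, draw]
  -- iteration 2/4 --
  FD 9: (20,15) -> (20,24) [heading=90, draw]
  RT 270: heading 90 -> 180
  FD 7: (20,24) -> (13,24) [heading=180, draw]
  -- iteration 3/4 --
  FD 9: (13,24) -> (4,24) [heading=180, draw]
  RT 270: heading 180 -> 270
  FD 7: (4,24) -> (4,17) [heading=270, draw]
  -- iteration 4/4 --
  FD 9: (4,17) -> (4,8) [heading=270, draw]
  RT 270: heading 270 -> 0
  FD 7: (4,8) -> (11,8) [heading=0, draw]
]
RT 245: heading 0 -> 115
FD 14: (11,8) -> (5.083,20.688) [heading=115, draw]
Final: pos=(5.083,20.688), heading=115, 10 segment(s) drawn
Waypoints (11 total):
(-4, 8)
(11, 8)
(20, 8)
(20, 15)
(20, 24)
(13, 24)
(4, 24)
(4, 17)
(4, 8)
(11, 8)
(5.083, 20.688)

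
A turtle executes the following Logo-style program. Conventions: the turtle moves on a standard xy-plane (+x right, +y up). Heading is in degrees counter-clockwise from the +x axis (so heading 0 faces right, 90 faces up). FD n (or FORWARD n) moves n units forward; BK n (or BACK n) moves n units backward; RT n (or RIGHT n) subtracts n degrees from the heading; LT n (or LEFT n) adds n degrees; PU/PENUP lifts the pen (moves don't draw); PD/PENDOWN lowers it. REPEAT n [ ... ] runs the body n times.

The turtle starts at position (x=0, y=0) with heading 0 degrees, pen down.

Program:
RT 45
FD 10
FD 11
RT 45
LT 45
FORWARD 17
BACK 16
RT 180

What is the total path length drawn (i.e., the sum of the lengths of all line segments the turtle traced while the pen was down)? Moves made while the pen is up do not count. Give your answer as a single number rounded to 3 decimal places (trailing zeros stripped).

Answer: 54

Derivation:
Executing turtle program step by step:
Start: pos=(0,0), heading=0, pen down
RT 45: heading 0 -> 315
FD 10: (0,0) -> (7.071,-7.071) [heading=315, draw]
FD 11: (7.071,-7.071) -> (14.849,-14.849) [heading=315, draw]
RT 45: heading 315 -> 270
LT 45: heading 270 -> 315
FD 17: (14.849,-14.849) -> (26.87,-26.87) [heading=315, draw]
BK 16: (26.87,-26.87) -> (15.556,-15.556) [heading=315, draw]
RT 180: heading 315 -> 135
Final: pos=(15.556,-15.556), heading=135, 4 segment(s) drawn

Segment lengths:
  seg 1: (0,0) -> (7.071,-7.071), length = 10
  seg 2: (7.071,-7.071) -> (14.849,-14.849), length = 11
  seg 3: (14.849,-14.849) -> (26.87,-26.87), length = 17
  seg 4: (26.87,-26.87) -> (15.556,-15.556), length = 16
Total = 54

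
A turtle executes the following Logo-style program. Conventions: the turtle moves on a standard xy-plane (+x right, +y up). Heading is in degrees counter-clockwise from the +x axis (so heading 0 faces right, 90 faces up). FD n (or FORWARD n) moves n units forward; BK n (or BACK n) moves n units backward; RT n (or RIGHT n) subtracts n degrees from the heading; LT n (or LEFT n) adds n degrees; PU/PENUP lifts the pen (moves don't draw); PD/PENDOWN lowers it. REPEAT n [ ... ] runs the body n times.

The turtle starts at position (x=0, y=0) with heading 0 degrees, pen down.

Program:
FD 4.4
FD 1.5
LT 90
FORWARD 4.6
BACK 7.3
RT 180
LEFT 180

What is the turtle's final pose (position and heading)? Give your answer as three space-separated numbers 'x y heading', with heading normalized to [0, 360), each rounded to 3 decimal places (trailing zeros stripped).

Executing turtle program step by step:
Start: pos=(0,0), heading=0, pen down
FD 4.4: (0,0) -> (4.4,0) [heading=0, draw]
FD 1.5: (4.4,0) -> (5.9,0) [heading=0, draw]
LT 90: heading 0 -> 90
FD 4.6: (5.9,0) -> (5.9,4.6) [heading=90, draw]
BK 7.3: (5.9,4.6) -> (5.9,-2.7) [heading=90, draw]
RT 180: heading 90 -> 270
LT 180: heading 270 -> 90
Final: pos=(5.9,-2.7), heading=90, 4 segment(s) drawn

Answer: 5.9 -2.7 90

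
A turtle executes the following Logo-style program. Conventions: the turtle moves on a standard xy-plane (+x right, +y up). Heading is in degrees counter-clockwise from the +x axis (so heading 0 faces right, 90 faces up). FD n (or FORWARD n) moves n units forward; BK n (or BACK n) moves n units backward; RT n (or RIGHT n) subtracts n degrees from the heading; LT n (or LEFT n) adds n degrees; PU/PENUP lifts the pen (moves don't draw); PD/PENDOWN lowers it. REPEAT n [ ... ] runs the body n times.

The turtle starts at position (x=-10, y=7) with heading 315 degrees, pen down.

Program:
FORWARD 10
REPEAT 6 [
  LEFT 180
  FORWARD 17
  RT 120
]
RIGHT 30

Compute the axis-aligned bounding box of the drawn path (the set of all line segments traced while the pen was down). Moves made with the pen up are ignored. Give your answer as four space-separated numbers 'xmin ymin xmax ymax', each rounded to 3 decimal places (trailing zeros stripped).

Executing turtle program step by step:
Start: pos=(-10,7), heading=315, pen down
FD 10: (-10,7) -> (-2.929,-0.071) [heading=315, draw]
REPEAT 6 [
  -- iteration 1/6 --
  LT 180: heading 315 -> 135
  FD 17: (-2.929,-0.071) -> (-14.95,11.95) [heading=135, draw]
  RT 120: heading 135 -> 15
  -- iteration 2/6 --
  LT 180: heading 15 -> 195
  FD 17: (-14.95,11.95) -> (-31.37,7.55) [heading=195, draw]
  RT 120: heading 195 -> 75
  -- iteration 3/6 --
  LT 180: heading 75 -> 255
  FD 17: (-31.37,7.55) -> (-35.77,-8.871) [heading=255, draw]
  RT 120: heading 255 -> 135
  -- iteration 4/6 --
  LT 180: heading 135 -> 315
  FD 17: (-35.77,-8.871) -> (-23.75,-20.892) [heading=315, draw]
  RT 120: heading 315 -> 195
  -- iteration 5/6 --
  LT 180: heading 195 -> 15
  FD 17: (-23.75,-20.892) -> (-7.329,-16.492) [heading=15, draw]
  RT 120: heading 15 -> 255
  -- iteration 6/6 --
  LT 180: heading 255 -> 75
  FD 17: (-7.329,-16.492) -> (-2.929,-0.071) [heading=75, draw]
  RT 120: heading 75 -> 315
]
RT 30: heading 315 -> 285
Final: pos=(-2.929,-0.071), heading=285, 7 segment(s) drawn

Segment endpoints: x in {-35.77, -31.37, -23.75, -14.95, -10, -7.329, -2.929}, y in {-20.892, -16.492, -8.871, -0.071, -0.071, 7, 7.55, 11.95}
xmin=-35.77, ymin=-20.892, xmax=-2.929, ymax=11.95

Answer: -35.77 -20.892 -2.929 11.95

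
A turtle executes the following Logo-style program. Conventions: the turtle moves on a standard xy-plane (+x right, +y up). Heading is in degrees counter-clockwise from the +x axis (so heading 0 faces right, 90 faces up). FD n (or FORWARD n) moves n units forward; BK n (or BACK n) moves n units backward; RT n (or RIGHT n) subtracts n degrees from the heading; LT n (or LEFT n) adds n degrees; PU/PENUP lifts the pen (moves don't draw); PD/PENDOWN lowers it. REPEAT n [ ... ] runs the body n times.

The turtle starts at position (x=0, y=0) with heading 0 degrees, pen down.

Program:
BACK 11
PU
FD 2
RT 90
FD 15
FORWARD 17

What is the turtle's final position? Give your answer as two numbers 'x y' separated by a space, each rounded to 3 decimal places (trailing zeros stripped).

Answer: -9 -32

Derivation:
Executing turtle program step by step:
Start: pos=(0,0), heading=0, pen down
BK 11: (0,0) -> (-11,0) [heading=0, draw]
PU: pen up
FD 2: (-11,0) -> (-9,0) [heading=0, move]
RT 90: heading 0 -> 270
FD 15: (-9,0) -> (-9,-15) [heading=270, move]
FD 17: (-9,-15) -> (-9,-32) [heading=270, move]
Final: pos=(-9,-32), heading=270, 1 segment(s) drawn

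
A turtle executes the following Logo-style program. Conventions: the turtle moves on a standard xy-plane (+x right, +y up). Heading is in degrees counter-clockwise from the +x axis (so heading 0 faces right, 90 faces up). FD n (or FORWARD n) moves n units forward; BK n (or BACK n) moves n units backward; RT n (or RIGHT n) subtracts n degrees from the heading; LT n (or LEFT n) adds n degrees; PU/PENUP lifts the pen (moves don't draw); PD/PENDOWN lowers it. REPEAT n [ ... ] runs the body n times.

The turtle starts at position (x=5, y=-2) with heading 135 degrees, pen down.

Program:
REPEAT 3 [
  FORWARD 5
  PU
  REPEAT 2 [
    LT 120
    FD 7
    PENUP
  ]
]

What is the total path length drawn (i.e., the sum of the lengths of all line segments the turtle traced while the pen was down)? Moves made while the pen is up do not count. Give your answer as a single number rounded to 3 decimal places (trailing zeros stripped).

Executing turtle program step by step:
Start: pos=(5,-2), heading=135, pen down
REPEAT 3 [
  -- iteration 1/3 --
  FD 5: (5,-2) -> (1.464,1.536) [heading=135, draw]
  PU: pen up
  REPEAT 2 [
    -- iteration 1/2 --
    LT 120: heading 135 -> 255
    FD 7: (1.464,1.536) -> (-0.347,-5.226) [heading=255, move]
    PU: pen up
    -- iteration 2/2 --
    LT 120: heading 255 -> 15
    FD 7: (-0.347,-5.226) -> (6.414,-3.414) [heading=15, move]
    PU: pen up
  ]
  -- iteration 2/3 --
  FD 5: (6.414,-3.414) -> (11.244,-2.12) [heading=15, move]
  PU: pen up
  REPEAT 2 [
    -- iteration 1/2 --
    LT 120: heading 15 -> 135
    FD 7: (11.244,-2.12) -> (6.294,2.83) [heading=135, move]
    PU: pen up
    -- iteration 2/2 --
    LT 120: heading 135 -> 255
    FD 7: (6.294,2.83) -> (4.482,-3.932) [heading=255, move]
    PU: pen up
  ]
  -- iteration 3/3 --
  FD 5: (4.482,-3.932) -> (3.188,-8.761) [heading=255, move]
  PU: pen up
  REPEAT 2 [
    -- iteration 1/2 --
    LT 120: heading 255 -> 15
    FD 7: (3.188,-8.761) -> (9.95,-6.95) [heading=15, move]
    PU: pen up
    -- iteration 2/2 --
    LT 120: heading 15 -> 135
    FD 7: (9.95,-6.95) -> (5,-2) [heading=135, move]
    PU: pen up
  ]
]
Final: pos=(5,-2), heading=135, 1 segment(s) drawn

Segment lengths:
  seg 1: (5,-2) -> (1.464,1.536), length = 5
Total = 5

Answer: 5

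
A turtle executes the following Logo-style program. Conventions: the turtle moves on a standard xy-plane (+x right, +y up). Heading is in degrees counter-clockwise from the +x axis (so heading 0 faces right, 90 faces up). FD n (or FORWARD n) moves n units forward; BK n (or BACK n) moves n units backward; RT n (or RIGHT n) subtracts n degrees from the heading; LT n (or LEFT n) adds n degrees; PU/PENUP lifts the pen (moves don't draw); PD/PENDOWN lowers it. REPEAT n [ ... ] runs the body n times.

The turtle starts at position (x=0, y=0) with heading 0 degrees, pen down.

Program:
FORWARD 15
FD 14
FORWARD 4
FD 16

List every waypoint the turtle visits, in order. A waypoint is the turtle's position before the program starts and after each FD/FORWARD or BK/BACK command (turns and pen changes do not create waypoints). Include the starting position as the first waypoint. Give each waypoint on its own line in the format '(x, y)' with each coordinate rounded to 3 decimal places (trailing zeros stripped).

Answer: (0, 0)
(15, 0)
(29, 0)
(33, 0)
(49, 0)

Derivation:
Executing turtle program step by step:
Start: pos=(0,0), heading=0, pen down
FD 15: (0,0) -> (15,0) [heading=0, draw]
FD 14: (15,0) -> (29,0) [heading=0, draw]
FD 4: (29,0) -> (33,0) [heading=0, draw]
FD 16: (33,0) -> (49,0) [heading=0, draw]
Final: pos=(49,0), heading=0, 4 segment(s) drawn
Waypoints (5 total):
(0, 0)
(15, 0)
(29, 0)
(33, 0)
(49, 0)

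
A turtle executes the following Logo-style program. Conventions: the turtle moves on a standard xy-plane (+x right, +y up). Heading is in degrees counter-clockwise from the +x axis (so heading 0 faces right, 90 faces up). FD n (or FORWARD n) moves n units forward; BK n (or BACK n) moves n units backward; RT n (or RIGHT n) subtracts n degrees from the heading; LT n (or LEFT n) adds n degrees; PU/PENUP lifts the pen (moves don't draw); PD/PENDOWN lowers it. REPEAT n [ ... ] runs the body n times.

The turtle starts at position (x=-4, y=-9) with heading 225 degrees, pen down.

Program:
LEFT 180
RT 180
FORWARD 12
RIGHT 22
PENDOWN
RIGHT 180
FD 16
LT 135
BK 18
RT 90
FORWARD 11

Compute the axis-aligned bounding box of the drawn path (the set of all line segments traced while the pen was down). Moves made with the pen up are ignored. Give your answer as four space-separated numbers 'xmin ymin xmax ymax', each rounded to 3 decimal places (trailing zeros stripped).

Executing turtle program step by step:
Start: pos=(-4,-9), heading=225, pen down
LT 180: heading 225 -> 45
RT 180: heading 45 -> 225
FD 12: (-4,-9) -> (-12.485,-17.485) [heading=225, draw]
RT 22: heading 225 -> 203
PD: pen down
RT 180: heading 203 -> 23
FD 16: (-12.485,-17.485) -> (2.243,-11.234) [heading=23, draw]
LT 135: heading 23 -> 158
BK 18: (2.243,-11.234) -> (18.932,-17.977) [heading=158, draw]
RT 90: heading 158 -> 68
FD 11: (18.932,-17.977) -> (23.053,-7.777) [heading=68, draw]
Final: pos=(23.053,-7.777), heading=68, 4 segment(s) drawn

Segment endpoints: x in {-12.485, -4, 2.243, 18.932, 23.053}, y in {-17.977, -17.485, -11.234, -9, -7.777}
xmin=-12.485, ymin=-17.977, xmax=23.053, ymax=-7.777

Answer: -12.485 -17.977 23.053 -7.777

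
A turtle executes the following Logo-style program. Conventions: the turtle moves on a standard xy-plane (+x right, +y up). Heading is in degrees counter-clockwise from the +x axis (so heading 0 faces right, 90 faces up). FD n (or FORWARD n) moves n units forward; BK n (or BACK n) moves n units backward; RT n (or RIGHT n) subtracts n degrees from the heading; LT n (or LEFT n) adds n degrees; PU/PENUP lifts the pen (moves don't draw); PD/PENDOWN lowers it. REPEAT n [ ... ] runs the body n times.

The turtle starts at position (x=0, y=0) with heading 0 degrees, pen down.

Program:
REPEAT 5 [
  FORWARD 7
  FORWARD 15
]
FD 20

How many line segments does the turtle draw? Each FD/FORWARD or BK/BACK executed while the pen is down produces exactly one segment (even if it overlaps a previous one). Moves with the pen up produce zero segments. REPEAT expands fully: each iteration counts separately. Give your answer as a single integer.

Answer: 11

Derivation:
Executing turtle program step by step:
Start: pos=(0,0), heading=0, pen down
REPEAT 5 [
  -- iteration 1/5 --
  FD 7: (0,0) -> (7,0) [heading=0, draw]
  FD 15: (7,0) -> (22,0) [heading=0, draw]
  -- iteration 2/5 --
  FD 7: (22,0) -> (29,0) [heading=0, draw]
  FD 15: (29,0) -> (44,0) [heading=0, draw]
  -- iteration 3/5 --
  FD 7: (44,0) -> (51,0) [heading=0, draw]
  FD 15: (51,0) -> (66,0) [heading=0, draw]
  -- iteration 4/5 --
  FD 7: (66,0) -> (73,0) [heading=0, draw]
  FD 15: (73,0) -> (88,0) [heading=0, draw]
  -- iteration 5/5 --
  FD 7: (88,0) -> (95,0) [heading=0, draw]
  FD 15: (95,0) -> (110,0) [heading=0, draw]
]
FD 20: (110,0) -> (130,0) [heading=0, draw]
Final: pos=(130,0), heading=0, 11 segment(s) drawn
Segments drawn: 11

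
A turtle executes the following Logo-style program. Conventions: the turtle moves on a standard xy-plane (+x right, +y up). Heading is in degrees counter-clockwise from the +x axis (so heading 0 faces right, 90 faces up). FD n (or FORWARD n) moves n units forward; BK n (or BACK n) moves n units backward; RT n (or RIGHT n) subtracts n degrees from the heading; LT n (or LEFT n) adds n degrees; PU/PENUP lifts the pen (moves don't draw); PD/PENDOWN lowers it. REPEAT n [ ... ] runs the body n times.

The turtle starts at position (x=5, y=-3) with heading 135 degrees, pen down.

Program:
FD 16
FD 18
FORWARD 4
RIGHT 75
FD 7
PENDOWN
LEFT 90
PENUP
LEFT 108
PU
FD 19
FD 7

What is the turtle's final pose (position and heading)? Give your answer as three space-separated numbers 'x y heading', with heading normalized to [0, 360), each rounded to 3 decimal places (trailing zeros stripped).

Answer: -23.776 4.5 258

Derivation:
Executing turtle program step by step:
Start: pos=(5,-3), heading=135, pen down
FD 16: (5,-3) -> (-6.314,8.314) [heading=135, draw]
FD 18: (-6.314,8.314) -> (-19.042,21.042) [heading=135, draw]
FD 4: (-19.042,21.042) -> (-21.87,23.87) [heading=135, draw]
RT 75: heading 135 -> 60
FD 7: (-21.87,23.87) -> (-18.37,29.932) [heading=60, draw]
PD: pen down
LT 90: heading 60 -> 150
PU: pen up
LT 108: heading 150 -> 258
PU: pen up
FD 19: (-18.37,29.932) -> (-22.32,11.347) [heading=258, move]
FD 7: (-22.32,11.347) -> (-23.776,4.5) [heading=258, move]
Final: pos=(-23.776,4.5), heading=258, 4 segment(s) drawn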